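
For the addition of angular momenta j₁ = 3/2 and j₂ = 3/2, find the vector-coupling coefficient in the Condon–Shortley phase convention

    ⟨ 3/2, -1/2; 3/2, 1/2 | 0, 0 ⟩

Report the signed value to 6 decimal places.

+√(1/4) = +0.500000

triangle: 3!*0!*0!/4! = 6/24
(j±m)!: 1!*2!*2!*1!*0!*0! = 4
prefactor² = (2J+1)*Δ*N² = 1
  k=2: +1/(2!*1!*0!*0!*0!*0!) = 1/2
Σ = 1/2  ⇒  CG² = 1*1/2² = 1/4
CG = +√(1/4) = +0.500000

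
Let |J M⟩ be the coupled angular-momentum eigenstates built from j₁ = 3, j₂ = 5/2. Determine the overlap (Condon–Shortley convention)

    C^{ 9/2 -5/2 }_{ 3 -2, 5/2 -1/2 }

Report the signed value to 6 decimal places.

triangle: 1!×5!×4!/11! = 2880/39916800
(j±m)!: 1!×5!×2!×3!×2!×7! = 14515200
prefactor² = (2J+1)×Δ×N² = 115200/11
  k=0: +1/(0!×1!×5!×2!×0!×2!) = 1/480
  k=1: −1/(1!×0!×4!×1!×1!×3!) = -1/144
Σ = -7/1440  ⇒  CG² = 115200/11×(-7/1440)² = 49/198
CG = −√(49/198) = -0.497468

−√(49/198) ≈ -0.497468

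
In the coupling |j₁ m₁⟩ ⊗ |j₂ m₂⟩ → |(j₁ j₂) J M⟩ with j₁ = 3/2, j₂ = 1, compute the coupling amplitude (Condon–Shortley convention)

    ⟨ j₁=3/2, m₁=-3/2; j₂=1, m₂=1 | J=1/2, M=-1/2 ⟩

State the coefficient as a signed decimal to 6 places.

+√(1/2) ≈ +0.707107

j₁+j₂−J=2  J+j₁−j₂=1  J−j₁+j₂=0  j₁+j₂+J+1=4
(j₁±m₁, j₂±m₂, J±M) = (0,3,2,0,0,1)
P² = 2
sum k=2..2:
  [2] +1/2 = 1/2
S = 1/2
C² = P²·S² = 1/2 ; C = +0.707107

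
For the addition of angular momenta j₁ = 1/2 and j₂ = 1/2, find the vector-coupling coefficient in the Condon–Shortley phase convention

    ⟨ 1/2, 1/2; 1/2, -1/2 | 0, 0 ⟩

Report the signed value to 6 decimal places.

+√(1/2) = +0.707107

j₁+j₂−J=1  J+j₁−j₂=0  J−j₁+j₂=0  j₁+j₂+J+1=2
(j₁±m₁, j₂±m₂, J±M) = (1,0,0,1,0,0)
P² = 1/2
sum k=0..0:
  [0] +1/1 = 1
S = 1
C² = P²·S² = 1/2 ; C = +0.707107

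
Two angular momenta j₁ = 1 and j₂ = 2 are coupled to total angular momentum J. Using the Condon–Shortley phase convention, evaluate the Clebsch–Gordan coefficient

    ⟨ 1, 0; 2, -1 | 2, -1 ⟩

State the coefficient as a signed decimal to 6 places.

+0.408248

√[5·1!1!3!/6! · 1!1!1!3!1!3!] = √(3/2)
  +(−1)^0/∏(0,1,1,1,0,2)! = 1/2  (running 1/2)
  +(−1)^1/∏(1,0,0,0,1,3)! = -1/6  (running 1/3)
⟨..|..⟩ = √(3/2)·(1/3) = +0.408248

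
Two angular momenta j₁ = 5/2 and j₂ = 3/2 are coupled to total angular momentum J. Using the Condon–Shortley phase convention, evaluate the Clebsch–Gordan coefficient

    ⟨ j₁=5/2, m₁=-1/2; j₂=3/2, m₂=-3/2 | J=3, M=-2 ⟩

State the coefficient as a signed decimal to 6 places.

j₁+j₂−J=1  J+j₁−j₂=4  J−j₁+j₂=2  j₁+j₂+J+1=8
(j₁±m₁, j₂±m₂, J±M) = (2,3,0,3,1,5)
P² = 72
sum k=0..0:
  [0] +1/12 = 1/12
S = 1/12
C² = P²·S² = 1/2 ; C = +0.707107

+0.707107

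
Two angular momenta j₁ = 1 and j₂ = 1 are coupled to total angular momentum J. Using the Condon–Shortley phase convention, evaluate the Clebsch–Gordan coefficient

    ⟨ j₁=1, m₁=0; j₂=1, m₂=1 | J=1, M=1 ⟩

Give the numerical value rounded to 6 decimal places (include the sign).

−√(1/2) = -0.707107

j₁+j₂−J=1  J+j₁−j₂=1  J−j₁+j₂=1  j₁+j₂+J+1=4
(j₁±m₁, j₂±m₂, J±M) = (1,1,2,0,2,0)
P² = 1/2
sum k=1..1:
  [1] −1/1 = -1
S = -1
C² = P²·S² = 1/2 ; C = -0.707107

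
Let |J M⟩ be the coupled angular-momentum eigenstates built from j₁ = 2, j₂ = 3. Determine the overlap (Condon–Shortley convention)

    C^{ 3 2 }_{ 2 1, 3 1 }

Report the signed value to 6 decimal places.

−√(1/4) = -0.500000

j₁+j₂−J=2  J+j₁−j₂=2  J−j₁+j₂=4  j₁+j₂+J+1=9
(j₁±m₁, j₂±m₂, J±M) = (3,1,4,2,5,1)
P² = 64
sum k=0..1:
  [0] +1/48 = 1/48
  [1] −1/12 = -1/12
S = -1/16
C² = P²·S² = 1/4 ; C = -0.500000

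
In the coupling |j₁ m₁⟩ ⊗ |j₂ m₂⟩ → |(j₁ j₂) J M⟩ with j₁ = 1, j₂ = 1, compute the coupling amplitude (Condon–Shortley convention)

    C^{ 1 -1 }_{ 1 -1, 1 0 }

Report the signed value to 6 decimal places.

j₁+j₂−J=1  J+j₁−j₂=1  J−j₁+j₂=1  j₁+j₂+J+1=4
(j₁±m₁, j₂±m₂, J±M) = (0,2,1,1,0,2)
P² = 1/2
sum k=1..1:
  [1] −1/1 = -1
S = -1
C² = P²·S² = 1/2 ; C = -0.707107

-0.707107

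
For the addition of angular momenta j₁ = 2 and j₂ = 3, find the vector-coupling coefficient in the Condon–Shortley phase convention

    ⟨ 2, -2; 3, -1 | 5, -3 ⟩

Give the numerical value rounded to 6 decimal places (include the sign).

+√(1/3) = +0.577350

√[11·0!4!6!/11! · 0!4!2!4!2!8!] = √(442368)
  +(−1)^0/∏(0,0,4,2,0,4)! = 1/1152  (running 1/1152)
⟨..|..⟩ = √(442368)·(1/1152) = +0.577350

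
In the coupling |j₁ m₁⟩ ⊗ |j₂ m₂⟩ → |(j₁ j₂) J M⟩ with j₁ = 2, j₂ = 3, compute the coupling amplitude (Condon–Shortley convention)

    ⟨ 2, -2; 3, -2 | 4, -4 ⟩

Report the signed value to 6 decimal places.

√[9·1!3!5!/10! · 0!4!1!5!0!8!] = √(207360)
  +(−1)^1/∏(1,0,3,0,0,5)! = -1/720  (running -1/720)
⟨..|..⟩ = √(207360)·(-1/720) = -0.632456

−√(2/5) ≈ -0.632456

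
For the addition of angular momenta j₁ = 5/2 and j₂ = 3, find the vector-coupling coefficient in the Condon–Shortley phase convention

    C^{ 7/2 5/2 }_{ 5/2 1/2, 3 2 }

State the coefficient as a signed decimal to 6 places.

triangle: 2!·3!·4!/10! = 288/3628800
(j±m)!: 3!·2!·5!·1!·6!·1! = 1036800
prefactor² = (2J+1)·Δ·N² = 4608/7
  k=1: −1/(1!·1!·1!·4!·2!·0!) = -1/48
  k=2: +1/(2!·0!·0!·3!·3!·1!) = 1/72
Σ = -1/144  ⇒  CG² = 4608/7·(-1/144)² = 2/63
CG = −√(2/63) = -0.178174

-0.178174  (= −√(2/63))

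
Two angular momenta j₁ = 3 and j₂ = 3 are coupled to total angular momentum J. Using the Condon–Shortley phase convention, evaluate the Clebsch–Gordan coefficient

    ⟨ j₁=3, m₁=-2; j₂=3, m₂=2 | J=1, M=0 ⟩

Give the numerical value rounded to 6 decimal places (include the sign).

+√(1/7) = +0.377964

j₁+j₂−J=5  J+j₁−j₂=1  J−j₁+j₂=1  j₁+j₂+J+1=8
(j₁±m₁, j₂±m₂, J±M) = (1,5,5,1,1,1)
P² = 900/7
sum k=4..5:
  [4] +1/24 = 1/24
  [5] −1/120 = -1/120
S = 1/30
C² = P²·S² = 1/7 ; C = +0.377964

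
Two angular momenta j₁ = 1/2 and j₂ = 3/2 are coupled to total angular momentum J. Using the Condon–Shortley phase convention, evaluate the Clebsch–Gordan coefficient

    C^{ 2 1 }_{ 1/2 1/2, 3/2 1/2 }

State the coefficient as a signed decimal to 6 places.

j₁+j₂−J=0  J+j₁−j₂=1  J−j₁+j₂=3  j₁+j₂+J+1=5
(j₁±m₁, j₂±m₂, J±M) = (1,0,2,1,3,1)
P² = 3
sum k=0..0:
  [0] +1/2 = 1/2
S = 1/2
C² = P²·S² = 3/4 ; C = +0.866025

+0.866025  (= +√(3/4))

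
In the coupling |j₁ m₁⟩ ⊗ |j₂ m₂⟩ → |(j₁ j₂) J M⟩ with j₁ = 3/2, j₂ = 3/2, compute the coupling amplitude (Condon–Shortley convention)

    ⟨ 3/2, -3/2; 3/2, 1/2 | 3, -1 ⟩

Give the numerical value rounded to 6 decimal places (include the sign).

+√(1/5) = +0.447214

triangle: 0!·3!·3!/7! = 36/5040
(j±m)!: 0!·3!·2!·1!·2!·4! = 576
prefactor² = (2J+1)·Δ·N² = 144/5
  k=0: +1/(0!·0!·3!·2!·0!·1!) = 1/12
Σ = 1/12  ⇒  CG² = 144/5·1/12² = 1/5
CG = +√(1/5) = +0.447214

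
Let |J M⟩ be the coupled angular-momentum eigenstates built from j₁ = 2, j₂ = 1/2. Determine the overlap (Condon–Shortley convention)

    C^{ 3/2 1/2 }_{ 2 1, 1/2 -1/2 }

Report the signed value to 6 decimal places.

+√(3/5) = +0.774597

triangle: 1!×3!×0!/5! = 6/120
(j±m)!: 3!×1!×0!×1!×2!×1! = 12
prefactor² = (2J+1)×Δ×N² = 12/5
  k=0: +1/(0!×1!×1!×0!×2!×0!) = 1/2
Σ = 1/2  ⇒  CG² = 12/5×1/2² = 3/5
CG = +√(3/5) = +0.774597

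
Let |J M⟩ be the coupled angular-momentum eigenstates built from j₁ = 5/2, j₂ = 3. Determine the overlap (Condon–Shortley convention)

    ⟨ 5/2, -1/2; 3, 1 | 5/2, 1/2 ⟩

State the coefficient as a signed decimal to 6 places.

j₁+j₂−J=3  J+j₁−j₂=2  J−j₁+j₂=3  j₁+j₂+J+1=9
(j₁±m₁, j₂±m₂, J±M) = (2,3,4,2,3,2)
P² = 288/35
sum k=1..3:
  [1] −1/24 = -1/24
  [2] +1/4 = 1/4
  [3] −1/24 = -1/24
S = 1/6
C² = P²·S² = 8/35 ; C = +0.478091

+√(8/35) = +0.478091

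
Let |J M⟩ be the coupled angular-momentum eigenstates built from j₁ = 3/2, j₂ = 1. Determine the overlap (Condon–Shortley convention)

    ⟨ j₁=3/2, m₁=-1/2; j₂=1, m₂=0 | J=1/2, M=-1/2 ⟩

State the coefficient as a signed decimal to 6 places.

-0.577350

triangle: 2!*1!*0!/4! = 2/24
(j±m)!: 1!*2!*1!*1!*0!*1! = 2
prefactor² = (2J+1)*Δ*N² = 1/3
  k=1: −1/(1!*1!*1!*0!*0!*0!) = -1
Σ = -1  ⇒  CG² = 1/3*(-1)² = 1/3
CG = −√(1/3) = -0.577350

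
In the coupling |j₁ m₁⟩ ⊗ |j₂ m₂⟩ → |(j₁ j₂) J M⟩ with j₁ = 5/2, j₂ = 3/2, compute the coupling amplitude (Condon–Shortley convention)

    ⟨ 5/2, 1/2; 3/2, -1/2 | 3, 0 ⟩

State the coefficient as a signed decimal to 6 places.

+0.447214  (= +√(1/5))

triangle: 1!×4!×2!/8! = 48/40320
(j±m)!: 3!×2!×1!×2!×3!×3! = 864
prefactor² = (2J+1)×Δ×N² = 36/5
  k=0: +1/(0!×1!×2!×1!×2!×1!) = 1/4
  k=1: −1/(1!×0!×1!×0!×3!×2!) = -1/12
Σ = 1/6  ⇒  CG² = 36/5×1/6² = 1/5
CG = +√(1/5) = +0.447214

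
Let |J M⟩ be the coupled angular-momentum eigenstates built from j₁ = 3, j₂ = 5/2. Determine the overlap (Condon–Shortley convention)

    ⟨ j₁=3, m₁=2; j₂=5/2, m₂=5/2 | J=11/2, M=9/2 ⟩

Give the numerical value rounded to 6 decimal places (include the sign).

+0.738549  (= +√(6/11))

triangle: 0!*6!*5!/12! = 86400/479001600
(j±m)!: 5!*1!*5!*0!*10!*1! = 52254720000
prefactor² = (2J+1)*Δ*N² = 1244160000/11
  k=0: +1/(0!*0!*1!*5!*5!*0!) = 1/14400
Σ = 1/14400  ⇒  CG² = 1244160000/11*1/14400² = 6/11
CG = +√(6/11) = +0.738549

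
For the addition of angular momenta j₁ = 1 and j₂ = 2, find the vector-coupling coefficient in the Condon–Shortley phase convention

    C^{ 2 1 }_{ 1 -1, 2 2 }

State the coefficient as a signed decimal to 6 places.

triangle: 1!*1!*3!/6! = 6/720
(j±m)!: 0!*2!*4!*0!*3!*1! = 288
prefactor² = (2J+1)*Δ*N² = 12
  k=1: −1/(1!*0!*1!*3!*0!*0!) = -1/6
Σ = -1/6  ⇒  CG² = 12*(-1/6)² = 1/3
CG = −√(1/3) = -0.577350

-0.577350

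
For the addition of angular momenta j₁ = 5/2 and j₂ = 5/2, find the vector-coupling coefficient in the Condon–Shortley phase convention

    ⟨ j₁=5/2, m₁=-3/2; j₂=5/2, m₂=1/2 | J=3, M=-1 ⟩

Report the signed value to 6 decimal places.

+√(1/30) ≈ +0.182574

j₁+j₂−J=2  J+j₁−j₂=3  J−j₁+j₂=3  j₁+j₂+J+1=9
(j₁±m₁, j₂±m₂, J±M) = (1,4,3,2,2,4)
P² = 96/5
sum k=1..2:
  [1] −1/12 = -1/12
  [2] +1/8 = 1/8
S = 1/24
C² = P²·S² = 1/30 ; C = +0.182574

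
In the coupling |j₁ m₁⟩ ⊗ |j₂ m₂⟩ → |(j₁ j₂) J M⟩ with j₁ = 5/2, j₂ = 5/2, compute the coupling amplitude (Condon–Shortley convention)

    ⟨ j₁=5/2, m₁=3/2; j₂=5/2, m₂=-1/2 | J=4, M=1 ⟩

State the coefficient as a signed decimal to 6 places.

√[9·1!4!4!/10! · 4!1!2!3!5!3!] = √(10368/35)
  +(−1)^0/∏(0,1,1,2,3,2)! = 1/24  (running 1/24)
  +(−1)^1/∏(1,0,0,1,4,3)! = -1/144  (running 5/144)
⟨..|..⟩ = √(10368/35)·(5/144) = +0.597614

+√(5/14) ≈ +0.597614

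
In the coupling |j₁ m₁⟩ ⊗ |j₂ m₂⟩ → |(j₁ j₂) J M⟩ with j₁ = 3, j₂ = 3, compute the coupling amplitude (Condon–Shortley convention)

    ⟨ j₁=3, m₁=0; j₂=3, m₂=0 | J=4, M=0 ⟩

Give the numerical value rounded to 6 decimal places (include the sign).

-0.483494  (= −√(18/77))

√[9·2!4!4!/11! · 3!3!3!3!4!4!] = √(373248/1925)
  +(−1)^0/∏(0,2,3,3,1,1)! = 1/72  (running 1/72)
  +(−1)^1/∏(1,1,2,2,2,2)! = -1/16  (running -7/144)
  +(−1)^2/∏(2,0,1,1,3,3)! = 1/72  (running -5/144)
⟨..|..⟩ = √(373248/1925)·(-5/144) = -0.483494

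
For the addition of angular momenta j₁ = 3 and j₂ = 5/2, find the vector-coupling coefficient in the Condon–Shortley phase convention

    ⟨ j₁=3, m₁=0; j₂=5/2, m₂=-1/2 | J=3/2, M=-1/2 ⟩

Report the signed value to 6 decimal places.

j₁+j₂−J=4  J+j₁−j₂=2  J−j₁+j₂=1  j₁+j₂+J+1=8
(j₁±m₁, j₂±m₂, J±M) = (3,3,2,3,1,2)
P² = 144/35
sum k=1..2:
  [1] −1/12 = -1/12
  [2] +1/4 = 1/4
S = 1/6
C² = P²·S² = 4/35 ; C = +0.338062

+√(4/35) ≈ +0.338062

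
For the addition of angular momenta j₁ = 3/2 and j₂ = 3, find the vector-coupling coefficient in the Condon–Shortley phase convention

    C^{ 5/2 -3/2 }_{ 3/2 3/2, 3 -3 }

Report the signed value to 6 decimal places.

√[6·2!1!4!/8! · 3!0!0!6!1!4!] = √(5184/7)
  +(−1)^0/∏(0,2,0,0,1,4)! = 1/48  (running 1/48)
⟨..|..⟩ = √(5184/7)·(1/48) = +0.566947

+√(9/28) ≈ +0.566947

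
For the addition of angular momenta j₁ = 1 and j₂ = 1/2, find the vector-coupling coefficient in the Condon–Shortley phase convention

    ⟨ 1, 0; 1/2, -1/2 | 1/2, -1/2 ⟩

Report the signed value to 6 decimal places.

triangle: 1!×1!×0!/3! = 1/6
(j±m)!: 1!×1!×0!×1!×0!×1! = 1
prefactor² = (2J+1)×Δ×N² = 1/3
  k=0: +1/(0!×1!×1!×0!×0!×0!) = 1
Σ = 1  ⇒  CG² = 1/3×1² = 1/3
CG = +√(1/3) = +0.577350

+0.577350  (= +√(1/3))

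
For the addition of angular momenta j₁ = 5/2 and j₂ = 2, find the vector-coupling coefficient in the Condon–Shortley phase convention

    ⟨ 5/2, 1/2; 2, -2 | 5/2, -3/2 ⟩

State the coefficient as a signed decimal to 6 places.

j₁+j₂−J=2  J+j₁−j₂=3  J−j₁+j₂=2  j₁+j₂+J+1=8
(j₁±m₁, j₂±m₂, J±M) = (3,2,0,4,1,4)
P² = 864/35
sum k=0..0:
  [0] +1/8 = 1/8
S = 1/8
C² = P²·S² = 27/70 ; C = +0.621059

+0.621059  (= +√(27/70))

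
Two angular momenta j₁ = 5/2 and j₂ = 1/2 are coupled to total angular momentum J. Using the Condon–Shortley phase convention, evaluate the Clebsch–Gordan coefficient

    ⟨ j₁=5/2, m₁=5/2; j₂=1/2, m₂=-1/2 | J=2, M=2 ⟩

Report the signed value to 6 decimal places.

j₁+j₂−J=1  J+j₁−j₂=4  J−j₁+j₂=0  j₁+j₂+J+1=6
(j₁±m₁, j₂±m₂, J±M) = (5,0,0,1,4,0)
P² = 480
sum k=0..0:
  [0] +1/24 = 1/24
S = 1/24
C² = P²·S² = 5/6 ; C = +0.912871

+√(5/6) = +0.912871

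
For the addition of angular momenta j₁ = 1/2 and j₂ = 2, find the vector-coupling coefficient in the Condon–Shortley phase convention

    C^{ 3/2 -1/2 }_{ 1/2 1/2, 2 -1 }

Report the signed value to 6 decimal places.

+√(3/5) ≈ +0.774597

j₁+j₂−J=1  J+j₁−j₂=0  J−j₁+j₂=3  j₁+j₂+J+1=5
(j₁±m₁, j₂±m₂, J±M) = (1,0,1,3,1,2)
P² = 12/5
sum k=0..0:
  [0] +1/2 = 1/2
S = 1/2
C² = P²·S² = 3/5 ; C = +0.774597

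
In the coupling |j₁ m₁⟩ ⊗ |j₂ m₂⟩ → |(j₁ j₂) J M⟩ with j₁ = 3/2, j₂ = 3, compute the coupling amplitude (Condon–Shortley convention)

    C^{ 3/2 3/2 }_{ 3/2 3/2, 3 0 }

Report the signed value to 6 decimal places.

j₁+j₂−J=3  J+j₁−j₂=0  J−j₁+j₂=3  j₁+j₂+J+1=7
(j₁±m₁, j₂±m₂, J±M) = (3,0,3,3,3,0)
P² = 1296/35
sum k=0..0:
  [0] +1/36 = 1/36
S = 1/36
C² = P²·S² = 1/35 ; C = +0.169031

+0.169031  (= +√(1/35))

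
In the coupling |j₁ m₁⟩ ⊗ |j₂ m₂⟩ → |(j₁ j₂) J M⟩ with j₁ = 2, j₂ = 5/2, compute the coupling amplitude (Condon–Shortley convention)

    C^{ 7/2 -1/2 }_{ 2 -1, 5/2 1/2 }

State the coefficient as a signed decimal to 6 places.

triangle: 1!×3!×4!/9! = 144/362880
(j±m)!: 1!×3!×3!×2!×3!×4! = 10368
prefactor² = (2J+1)×Δ×N² = 1152/35
  k=0: +1/(0!×1!×3!×3!×0!×1!) = 1/36
  k=1: −1/(1!×0!×2!×2!×1!×2!) = -1/8
Σ = -7/72  ⇒  CG² = 1152/35×(-7/72)² = 14/45
CG = −√(14/45) = -0.557773

−√(14/45) = -0.557773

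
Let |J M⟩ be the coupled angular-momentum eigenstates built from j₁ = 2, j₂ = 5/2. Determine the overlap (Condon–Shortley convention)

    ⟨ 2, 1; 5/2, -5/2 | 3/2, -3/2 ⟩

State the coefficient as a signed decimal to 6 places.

triangle: 3!·1!·2!/7! = 12/5040
(j±m)!: 3!·1!·0!·5!·0!·3! = 4320
prefactor² = (2J+1)·Δ·N² = 288/7
  k=0: +1/(0!·3!·1!·0!·0!·2!) = 1/12
Σ = 1/12  ⇒  CG² = 288/7·1/12² = 2/7
CG = +√(2/7) = +0.534522

+0.534522  (= +√(2/7))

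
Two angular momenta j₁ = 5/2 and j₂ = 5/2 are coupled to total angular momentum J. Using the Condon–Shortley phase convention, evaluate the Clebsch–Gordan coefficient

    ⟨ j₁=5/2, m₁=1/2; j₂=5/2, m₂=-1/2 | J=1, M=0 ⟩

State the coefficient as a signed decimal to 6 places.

√[3·4!1!1!/7! · 3!2!2!3!1!1!] = √(72/35)
  +(−1)^1/∏(1,3,1,1,0,0)! = -1/6  (running -1/6)
  +(−1)^2/∏(2,2,0,0,1,1)! = 1/4  (running 1/12)
⟨..|..⟩ = √(72/35)·(1/12) = +0.119523

+0.119523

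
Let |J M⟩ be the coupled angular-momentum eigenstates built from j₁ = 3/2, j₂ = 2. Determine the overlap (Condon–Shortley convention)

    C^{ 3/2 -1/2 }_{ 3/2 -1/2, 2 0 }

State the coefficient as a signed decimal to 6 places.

√[4·2!1!2!/6! · 1!2!2!2!1!2!] = √(16/45)
  +(−1)^1/∏(1,1,1,1,0,1)! = -1  (running -1)
  +(−1)^2/∏(2,0,0,0,1,2)! = 1/4  (running -3/4)
⟨..|..⟩ = √(16/45)·(-3/4) = -0.447214

-0.447214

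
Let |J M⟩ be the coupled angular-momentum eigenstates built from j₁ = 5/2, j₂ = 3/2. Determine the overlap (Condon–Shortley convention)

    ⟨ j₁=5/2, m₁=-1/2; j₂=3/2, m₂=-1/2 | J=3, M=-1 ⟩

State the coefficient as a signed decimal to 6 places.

triangle: 1!×4!×2!/8! = 48/40320
(j±m)!: 2!×3!×1!×2!×2!×4! = 1152
prefactor² = (2J+1)×Δ×N² = 48/5
  k=0: +1/(0!×1!×3!×1!×1!×1!) = 1/6
  k=1: −1/(1!×0!×2!×0!×2!×2!) = -1/8
Σ = 1/24  ⇒  CG² = 48/5×1/24² = 1/60
CG = +√(1/60) = +0.129099

+√(1/60) ≈ +0.129099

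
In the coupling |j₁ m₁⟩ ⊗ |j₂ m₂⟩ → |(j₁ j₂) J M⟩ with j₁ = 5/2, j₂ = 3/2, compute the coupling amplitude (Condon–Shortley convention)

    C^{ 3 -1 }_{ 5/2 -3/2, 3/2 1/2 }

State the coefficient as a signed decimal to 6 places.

triangle: 1!×4!×2!/8! = 48/40320
(j±m)!: 1!×4!×2!×1!×2!×4! = 2304
prefactor² = (2J+1)×Δ×N² = 96/5
  k=0: +1/(0!×1!×4!×2!×0!×0!) = 1/48
  k=1: −1/(1!×0!×3!×1!×1!×1!) = -1/6
Σ = -7/48  ⇒  CG² = 96/5×(-7/48)² = 49/120
CG = −√(49/120) = -0.639010

−√(49/120) ≈ -0.639010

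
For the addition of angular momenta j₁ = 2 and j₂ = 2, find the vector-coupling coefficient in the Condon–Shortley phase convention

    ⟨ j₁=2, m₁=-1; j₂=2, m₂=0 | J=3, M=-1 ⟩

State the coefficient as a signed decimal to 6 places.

√[7·1!3!3!/8! · 1!3!2!2!2!4!] = √(36/5)
  +(−1)^0/∏(0,1,3,2,0,1)! = 1/12  (running 1/12)
  +(−1)^1/∏(1,0,2,1,1,2)! = -1/4  (running -1/6)
⟨..|..⟩ = √(36/5)·(-1/6) = -0.447214

−√(1/5) = -0.447214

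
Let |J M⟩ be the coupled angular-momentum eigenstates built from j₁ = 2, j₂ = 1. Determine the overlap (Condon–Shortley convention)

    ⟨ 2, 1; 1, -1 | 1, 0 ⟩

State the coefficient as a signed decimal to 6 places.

triangle: 2!×2!×0!/5! = 4/120
(j±m)!: 3!×1!×0!×2!×1!×1! = 12
prefactor² = (2J+1)×Δ×N² = 6/5
  k=0: +1/(0!×2!×1!×0!×1!×0!) = 1/2
Σ = 1/2  ⇒  CG² = 6/5×1/2² = 3/10
CG = +√(3/10) = +0.547723

+0.547723  (= +√(3/10))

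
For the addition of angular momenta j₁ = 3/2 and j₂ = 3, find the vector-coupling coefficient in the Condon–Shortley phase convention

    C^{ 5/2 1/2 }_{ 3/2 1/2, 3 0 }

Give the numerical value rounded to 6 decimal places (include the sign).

−√(6/35) = -0.414039

j₁+j₂−J=2  J+j₁−j₂=1  J−j₁+j₂=4  j₁+j₂+J+1=8
(j₁±m₁, j₂±m₂, J±M) = (2,1,3,3,3,2)
P² = 216/35
sum k=0..1:
  [0] +1/12 = 1/12
  [1] −1/4 = -1/4
S = -1/6
C² = P²·S² = 6/35 ; C = -0.414039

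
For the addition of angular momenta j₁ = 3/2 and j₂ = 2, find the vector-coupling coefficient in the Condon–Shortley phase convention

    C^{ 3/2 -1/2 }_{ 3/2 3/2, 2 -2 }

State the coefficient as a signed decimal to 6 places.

triangle: 2!×1!×2!/6! = 4/720
(j±m)!: 3!×0!×0!×4!×1!×2! = 288
prefactor² = (2J+1)×Δ×N² = 32/5
  k=0: +1/(0!×2!×0!×0!×1!×2!) = 1/4
Σ = 1/4  ⇒  CG² = 32/5×1/4² = 2/5
CG = +√(2/5) = +0.632456

+0.632456  (= +√(2/5))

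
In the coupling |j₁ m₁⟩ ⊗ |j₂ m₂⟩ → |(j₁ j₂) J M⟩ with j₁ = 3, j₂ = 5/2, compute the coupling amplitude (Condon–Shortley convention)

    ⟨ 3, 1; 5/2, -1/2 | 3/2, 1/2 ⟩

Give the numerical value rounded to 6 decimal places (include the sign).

triangle: 4!×2!×1!/8! = 48/40320
(j±m)!: 4!×2!×2!×3!×2!×1! = 1152
prefactor² = (2J+1)×Δ×N² = 192/35
  k=1: −1/(1!×3!×1!×1!×1!×0!) = -1/6
  k=2: +1/(2!×2!×0!×0!×2!×1!) = 1/8
Σ = -1/24  ⇒  CG² = 192/35×(-1/24)² = 1/105
CG = −√(1/105) = -0.097590

-0.097590  (= −√(1/105))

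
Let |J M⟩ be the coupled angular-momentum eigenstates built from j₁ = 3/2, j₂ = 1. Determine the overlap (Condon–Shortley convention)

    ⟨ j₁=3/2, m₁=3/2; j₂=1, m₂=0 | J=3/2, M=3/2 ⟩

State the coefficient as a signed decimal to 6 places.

+0.774597

triangle: 1!*2!*1!/5! = 2/120
(j±m)!: 3!*0!*1!*1!*3!*0! = 36
prefactor² = (2J+1)*Δ*N² = 12/5
  k=0: +1/(0!*1!*0!*1!*2!*0!) = 1/2
Σ = 1/2  ⇒  CG² = 12/5*1/2² = 3/5
CG = +√(3/5) = +0.774597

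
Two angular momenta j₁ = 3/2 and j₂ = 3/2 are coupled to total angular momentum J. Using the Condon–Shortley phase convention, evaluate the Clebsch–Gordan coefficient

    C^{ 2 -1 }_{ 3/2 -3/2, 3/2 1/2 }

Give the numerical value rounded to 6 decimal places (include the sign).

triangle: 1!·2!·2!/6! = 4/720
(j±m)!: 0!·3!·2!·1!·1!·3! = 72
prefactor² = (2J+1)·Δ·N² = 2
  k=1: −1/(1!·0!·2!·1!·0!·1!) = -1/2
Σ = -1/2  ⇒  CG² = 2·(-1/2)² = 1/2
CG = −√(1/2) = -0.707107

-0.707107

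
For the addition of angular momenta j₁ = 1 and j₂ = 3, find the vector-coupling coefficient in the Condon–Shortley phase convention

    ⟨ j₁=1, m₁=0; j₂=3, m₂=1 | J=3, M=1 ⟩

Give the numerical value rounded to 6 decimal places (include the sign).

-0.288675  (= −√(1/12))

triangle: 1!*1!*5!/8! = 120/40320
(j±m)!: 1!*1!*4!*2!*4!*2! = 2304
prefactor² = (2J+1)*Δ*N² = 48
  k=0: +1/(0!*1!*1!*4!*0!*1!) = 1/24
  k=1: −1/(1!*0!*0!*3!*1!*2!) = -1/12
Σ = -1/24  ⇒  CG² = 48*(-1/24)² = 1/12
CG = −√(1/12) = -0.288675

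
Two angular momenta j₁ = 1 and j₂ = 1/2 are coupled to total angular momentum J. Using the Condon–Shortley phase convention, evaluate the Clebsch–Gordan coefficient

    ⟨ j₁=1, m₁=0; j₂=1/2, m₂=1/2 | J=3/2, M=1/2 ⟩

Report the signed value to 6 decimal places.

√[4·0!2!1!/4! · 1!1!1!0!2!1!] = √(2/3)
  +(−1)^0/∏(0,0,1,1,1,0)! = 1  (running 1)
⟨..|..⟩ = √(2/3)·(1) = +0.816497

+0.816497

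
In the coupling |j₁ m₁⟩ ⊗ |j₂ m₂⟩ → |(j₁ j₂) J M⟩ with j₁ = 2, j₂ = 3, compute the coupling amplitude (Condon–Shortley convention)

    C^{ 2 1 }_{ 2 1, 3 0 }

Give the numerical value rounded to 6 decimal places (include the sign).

triangle: 3!·1!·3!/8! = 36/40320
(j±m)!: 3!·1!·3!·3!·3!·1! = 1296
prefactor² = (2J+1)·Δ·N² = 81/14
  k=0: +1/(0!·3!·1!·3!·0!·0!) = 1/36
  k=1: −1/(1!·2!·0!·2!·1!·1!) = -1/4
Σ = -2/9  ⇒  CG² = 81/14·(-2/9)² = 2/7
CG = −√(2/7) = -0.534522

−√(2/7) ≈ -0.534522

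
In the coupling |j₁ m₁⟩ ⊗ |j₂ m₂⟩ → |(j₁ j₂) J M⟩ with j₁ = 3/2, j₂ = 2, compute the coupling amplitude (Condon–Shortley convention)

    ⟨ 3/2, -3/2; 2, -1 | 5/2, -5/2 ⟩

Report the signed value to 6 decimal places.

−√(3/7) ≈ -0.654654

triangle: 1!·2!·3!/7! = 12/5040
(j±m)!: 0!·3!·1!·3!·0!·5! = 4320
prefactor² = (2J+1)·Δ·N² = 432/7
  k=1: −1/(1!·0!·2!·0!·0!·3!) = -1/12
Σ = -1/12  ⇒  CG² = 432/7·(-1/12)² = 3/7
CG = −√(3/7) = -0.654654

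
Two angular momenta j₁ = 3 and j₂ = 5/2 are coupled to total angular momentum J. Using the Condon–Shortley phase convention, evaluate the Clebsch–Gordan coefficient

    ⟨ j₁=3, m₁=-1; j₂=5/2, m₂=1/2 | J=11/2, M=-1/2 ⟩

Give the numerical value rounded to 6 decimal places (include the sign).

+0.569803  (= +√(25/77))

j₁+j₂−J=0  J+j₁−j₂=6  J−j₁+j₂=5  j₁+j₂+J+1=12
(j₁±m₁, j₂±m₂, J±M) = (2,4,3,2,5,6)
P² = 8294400/77
sum k=0..0:
  [0] +1/576 = 1/576
S = 1/576
C² = P²·S² = 25/77 ; C = +0.569803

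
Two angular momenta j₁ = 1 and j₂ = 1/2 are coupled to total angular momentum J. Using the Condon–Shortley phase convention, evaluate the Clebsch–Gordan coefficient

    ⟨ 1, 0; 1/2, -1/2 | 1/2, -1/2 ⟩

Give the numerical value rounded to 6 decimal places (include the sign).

√[2·1!1!0!/3! · 1!1!0!1!0!1!] = √(1/3)
  +(−1)^0/∏(0,1,1,0,0,0)! = 1  (running 1)
⟨..|..⟩ = √(1/3)·(1) = +0.577350

+√(1/3) ≈ +0.577350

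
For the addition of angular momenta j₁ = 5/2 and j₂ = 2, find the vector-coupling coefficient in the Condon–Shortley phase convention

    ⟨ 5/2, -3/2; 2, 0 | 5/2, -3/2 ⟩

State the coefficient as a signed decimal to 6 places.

√[6·2!3!2!/8! · 1!4!2!2!1!4!] = √(288/35)
  +(−1)^1/∏(1,1,3,1,0,1)! = -1/6  (running -1/6)
  +(−1)^2/∏(2,0,2,0,1,2)! = 1/8  (running -1/24)
⟨..|..⟩ = √(288/35)·(-1/24) = -0.119523

−√(1/70) = -0.119523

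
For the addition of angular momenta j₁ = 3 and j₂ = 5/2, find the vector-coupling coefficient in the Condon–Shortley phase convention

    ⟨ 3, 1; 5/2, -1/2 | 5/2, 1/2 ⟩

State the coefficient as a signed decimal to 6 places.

−√(8/35) ≈ -0.478091

√[6·3!3!2!/9! · 4!2!2!3!3!2!] = √(288/35)
  +(−1)^0/∏(0,3,2,2,1,0)! = 1/24  (running 1/24)
  +(−1)^1/∏(1,2,1,1,2,1)! = -1/4  (running -5/24)
  +(−1)^2/∏(2,1,0,0,3,2)! = 1/24  (running -1/6)
⟨..|..⟩ = √(288/35)·(-1/6) = -0.478091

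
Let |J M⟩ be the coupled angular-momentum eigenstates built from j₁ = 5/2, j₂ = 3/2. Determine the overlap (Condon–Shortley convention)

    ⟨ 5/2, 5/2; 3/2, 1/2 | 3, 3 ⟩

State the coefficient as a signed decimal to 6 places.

+√(5/8) ≈ +0.790569

j₁+j₂−J=1  J+j₁−j₂=4  J−j₁+j₂=2  j₁+j₂+J+1=8
(j₁±m₁, j₂±m₂, J±M) = (5,0,2,1,6,0)
P² = 1440
sum k=0..0:
  [0] +1/48 = 1/48
S = 1/48
C² = P²·S² = 5/8 ; C = +0.790569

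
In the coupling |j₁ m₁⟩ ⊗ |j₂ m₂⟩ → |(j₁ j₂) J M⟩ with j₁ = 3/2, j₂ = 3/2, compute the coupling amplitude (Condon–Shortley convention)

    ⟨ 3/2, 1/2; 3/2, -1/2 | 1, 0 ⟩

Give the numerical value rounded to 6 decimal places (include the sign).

√[3·2!1!1!/5! · 2!1!1!2!1!1!] = √(1/5)
  +(−1)^0/∏(0,2,1,1,0,0)! = 1/2  (running 1/2)
  +(−1)^1/∏(1,1,0,0,1,1)! = -1  (running -1/2)
⟨..|..⟩ = √(1/5)·(-1/2) = -0.223607

−√(1/20) = -0.223607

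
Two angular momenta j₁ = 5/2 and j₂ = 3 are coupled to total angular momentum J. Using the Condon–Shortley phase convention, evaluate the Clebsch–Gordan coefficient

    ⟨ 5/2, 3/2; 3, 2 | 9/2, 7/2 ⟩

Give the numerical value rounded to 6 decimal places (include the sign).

√[10·1!4!5!/11! · 4!1!5!1!8!1!] = √(921600/11)
  +(−1)^0/∏(0,1,1,5,3,0)! = 1/720  (running 1/720)
  +(−1)^1/∏(1,0,0,4,4,1)! = -1/576  (running -1/2880)
⟨..|..⟩ = √(921600/11)·(-1/2880) = -0.100504

−√(1/99) ≈ -0.100504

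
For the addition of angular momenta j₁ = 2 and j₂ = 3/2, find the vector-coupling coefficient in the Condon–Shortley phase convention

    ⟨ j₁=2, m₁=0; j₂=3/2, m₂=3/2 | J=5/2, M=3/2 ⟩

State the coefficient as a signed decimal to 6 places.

-0.717137  (= −√(18/35))

triangle: 1!·3!·2!/7! = 12/5040
(j±m)!: 2!·2!·3!·0!·4!·1! = 576
prefactor² = (2J+1)·Δ·N² = 288/35
  k=1: −1/(1!·0!·1!·2!·2!·0!) = -1/4
Σ = -1/4  ⇒  CG² = 288/35·(-1/4)² = 18/35
CG = −√(18/35) = -0.717137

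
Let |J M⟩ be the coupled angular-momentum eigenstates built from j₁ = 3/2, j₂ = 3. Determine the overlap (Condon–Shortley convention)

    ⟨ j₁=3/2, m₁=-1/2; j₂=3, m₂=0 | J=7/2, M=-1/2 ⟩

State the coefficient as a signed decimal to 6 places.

−√(2/21) ≈ -0.308607

√[8·1!2!5!/9! · 1!2!3!3!3!4!] = √(384/7)
  +(−1)^0/∏(0,1,2,3,0,2)! = 1/24  (running 1/24)
  +(−1)^1/∏(1,0,1,2,1,3)! = -1/12  (running -1/24)
⟨..|..⟩ = √(384/7)·(-1/24) = -0.308607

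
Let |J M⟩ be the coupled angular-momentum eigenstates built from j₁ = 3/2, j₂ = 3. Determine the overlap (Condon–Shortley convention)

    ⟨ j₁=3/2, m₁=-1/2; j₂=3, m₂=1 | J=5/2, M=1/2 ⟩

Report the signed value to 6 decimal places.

−√(1/70) = -0.119523

√[6·2!1!4!/8! · 1!2!4!2!3!2!] = √(288/35)
  +(−1)^1/∏(1,1,1,3,0,1)! = -1/6  (running -1/6)
  +(−1)^2/∏(2,0,0,2,1,2)! = 1/8  (running -1/24)
⟨..|..⟩ = √(288/35)·(-1/24) = -0.119523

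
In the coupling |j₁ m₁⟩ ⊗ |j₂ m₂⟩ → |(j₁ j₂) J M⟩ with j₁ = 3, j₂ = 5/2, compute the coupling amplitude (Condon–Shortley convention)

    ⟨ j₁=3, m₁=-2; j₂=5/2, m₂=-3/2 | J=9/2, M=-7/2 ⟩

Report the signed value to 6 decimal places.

-0.100504

triangle: 1!*5!*4!/11! = 2880/39916800
(j±m)!: 1!*5!*1!*4!*1!*8! = 116121600
prefactor² = (2J+1)*Δ*N² = 921600/11
  k=0: +1/(0!*1!*5!*1!*0!*3!) = 1/720
  k=1: −1/(1!*0!*4!*0!*1!*4!) = -1/576
Σ = -1/2880  ⇒  CG² = 921600/11*(-1/2880)² = 1/99
CG = −√(1/99) = -0.100504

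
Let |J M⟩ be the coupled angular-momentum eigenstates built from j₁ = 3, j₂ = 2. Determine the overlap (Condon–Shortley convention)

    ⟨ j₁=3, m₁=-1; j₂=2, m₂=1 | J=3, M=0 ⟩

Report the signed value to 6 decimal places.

+0.182574  (= +√(1/30))

√[7·2!4!2!/9! · 2!4!3!1!3!3!] = √(96/5)
  +(−1)^1/∏(1,1,3,2,1,0)! = -1/12  (running -1/12)
  +(−1)^2/∏(2,0,2,1,2,1)! = 1/8  (running 1/24)
⟨..|..⟩ = √(96/5)·(1/24) = +0.182574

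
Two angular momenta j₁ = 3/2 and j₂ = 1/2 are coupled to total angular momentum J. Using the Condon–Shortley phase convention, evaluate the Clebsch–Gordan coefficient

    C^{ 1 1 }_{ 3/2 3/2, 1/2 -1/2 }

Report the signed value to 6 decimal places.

triangle: 1!·2!·0!/4! = 2/24
(j±m)!: 3!·0!·0!·1!·2!·0! = 12
prefactor² = (2J+1)·Δ·N² = 3
  k=0: +1/(0!·1!·0!·0!·2!·0!) = 1/2
Σ = 1/2  ⇒  CG² = 3·1/2² = 3/4
CG = +√(3/4) = +0.866025

+√(3/4) = +0.866025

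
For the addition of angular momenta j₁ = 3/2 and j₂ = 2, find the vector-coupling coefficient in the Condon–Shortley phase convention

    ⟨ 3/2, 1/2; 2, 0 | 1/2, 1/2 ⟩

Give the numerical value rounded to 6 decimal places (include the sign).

−√(1/5) ≈ -0.447214

j₁+j₂−J=3  J+j₁−j₂=0  J−j₁+j₂=1  j₁+j₂+J+1=5
(j₁±m₁, j₂±m₂, J±M) = (2,1,2,2,1,0)
P² = 4/5
sum k=1..1:
  [1] −1/2 = -1/2
S = -1/2
C² = P²·S² = 1/5 ; C = -0.447214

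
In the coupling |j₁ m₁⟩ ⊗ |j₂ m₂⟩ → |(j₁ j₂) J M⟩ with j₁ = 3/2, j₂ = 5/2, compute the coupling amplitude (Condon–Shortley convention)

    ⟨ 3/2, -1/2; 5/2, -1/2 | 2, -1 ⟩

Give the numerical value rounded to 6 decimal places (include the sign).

-0.545545

triangle: 2!×1!×3!/7! = 12/5040
(j±m)!: 1!×2!×2!×3!×1!×3! = 144
prefactor² = (2J+1)×Δ×N² = 12/7
  k=1: −1/(1!×1!×1!×1!×0!×2!) = -1/2
  k=2: +1/(2!×0!×0!×0!×1!×3!) = 1/12
Σ = -5/12  ⇒  CG² = 12/7×(-5/12)² = 25/84
CG = −√(25/84) = -0.545545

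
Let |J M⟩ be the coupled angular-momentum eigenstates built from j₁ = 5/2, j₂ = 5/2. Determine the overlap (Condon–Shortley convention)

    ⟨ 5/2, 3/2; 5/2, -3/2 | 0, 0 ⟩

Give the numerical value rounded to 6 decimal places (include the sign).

−√(1/6) = -0.408248

j₁+j₂−J=5  J+j₁−j₂=0  J−j₁+j₂=0  j₁+j₂+J+1=6
(j₁±m₁, j₂±m₂, J±M) = (4,1,1,4,0,0)
P² = 96
sum k=1..1:
  [1] −1/24 = -1/24
S = -1/24
C² = P²·S² = 1/6 ; C = -0.408248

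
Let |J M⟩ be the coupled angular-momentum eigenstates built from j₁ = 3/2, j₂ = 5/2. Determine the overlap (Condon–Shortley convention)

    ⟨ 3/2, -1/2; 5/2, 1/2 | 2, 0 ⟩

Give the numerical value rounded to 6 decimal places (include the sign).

triangle: 2!*1!*3!/7! = 12/5040
(j±m)!: 1!*2!*3!*2!*2!*2! = 96
prefactor² = (2J+1)*Δ*N² = 8/7
  k=1: −1/(1!*1!*1!*2!*0!*1!) = -1/2
  k=2: +1/(2!*0!*0!*1!*1!*2!) = 1/4
Σ = -1/4  ⇒  CG² = 8/7*(-1/4)² = 1/14
CG = −√(1/14) = -0.267261

−√(1/14) = -0.267261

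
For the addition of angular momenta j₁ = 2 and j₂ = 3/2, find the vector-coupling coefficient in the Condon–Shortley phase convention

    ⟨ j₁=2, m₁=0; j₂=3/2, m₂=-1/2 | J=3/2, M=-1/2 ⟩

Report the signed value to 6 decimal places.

−√(1/5) = -0.447214

j₁+j₂−J=2  J+j₁−j₂=2  J−j₁+j₂=1  j₁+j₂+J+1=6
(j₁±m₁, j₂±m₂, J±M) = (2,2,1,2,1,2)
P² = 16/45
sum k=0..1:
  [0] +1/4 = 1/4
  [1] −1/1 = -1
S = -3/4
C² = P²·S² = 1/5 ; C = -0.447214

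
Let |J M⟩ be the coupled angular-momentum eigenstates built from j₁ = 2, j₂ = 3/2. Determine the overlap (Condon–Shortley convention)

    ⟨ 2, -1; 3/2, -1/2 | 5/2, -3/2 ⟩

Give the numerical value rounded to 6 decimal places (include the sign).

triangle: 1!*3!*2!/7! = 12/5040
(j±m)!: 1!*3!*1!*2!*1!*4! = 288
prefactor² = (2J+1)*Δ*N² = 144/35
  k=0: +1/(0!*1!*3!*1!*0!*1!) = 1/6
  k=1: −1/(1!*0!*2!*0!*1!*2!) = -1/4
Σ = -1/12  ⇒  CG² = 144/35*(-1/12)² = 1/35
CG = −√(1/35) = -0.169031

-0.169031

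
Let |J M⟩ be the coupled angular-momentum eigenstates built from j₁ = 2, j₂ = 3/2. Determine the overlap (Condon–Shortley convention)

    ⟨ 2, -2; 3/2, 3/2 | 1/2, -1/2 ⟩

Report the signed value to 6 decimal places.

√[2·3!1!0!/5! · 0!4!3!0!0!1!] = √(72/5)
  +(−1)^3/∏(3,0,1,0,0,0)! = -1/6  (running -1/6)
⟨..|..⟩ = √(72/5)·(-1/6) = -0.632456

-0.632456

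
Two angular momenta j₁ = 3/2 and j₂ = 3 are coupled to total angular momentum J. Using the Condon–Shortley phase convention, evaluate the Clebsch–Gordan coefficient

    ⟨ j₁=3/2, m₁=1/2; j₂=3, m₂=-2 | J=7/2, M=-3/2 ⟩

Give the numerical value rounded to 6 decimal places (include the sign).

triangle: 1!×2!×5!/9! = 240/362880
(j±m)!: 2!×1!×1!×5!×2!×5! = 57600
prefactor² = (2J+1)×Δ×N² = 6400/21
  k=0: +1/(0!×1!×1!×1!×1!×4!) = 1/24
  k=1: −1/(1!×0!×0!×0!×2!×5!) = -1/240
Σ = 3/80  ⇒  CG² = 6400/21×3/80² = 3/7
CG = +√(3/7) = +0.654654

+√(3/7) ≈ +0.654654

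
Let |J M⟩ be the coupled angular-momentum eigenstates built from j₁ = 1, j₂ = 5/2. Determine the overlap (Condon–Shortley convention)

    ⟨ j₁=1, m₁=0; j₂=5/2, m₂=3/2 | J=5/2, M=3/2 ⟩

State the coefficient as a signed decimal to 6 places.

-0.507093

triangle: 1!*1!*4!/7! = 24/5040
(j±m)!: 1!*1!*4!*1!*4!*1! = 576
prefactor² = (2J+1)*Δ*N² = 576/35
  k=0: +1/(0!*1!*1!*4!*0!*0!) = 1/24
  k=1: −1/(1!*0!*0!*3!*1!*1!) = -1/6
Σ = -1/8  ⇒  CG² = 576/35*(-1/8)² = 9/35
CG = −√(9/35) = -0.507093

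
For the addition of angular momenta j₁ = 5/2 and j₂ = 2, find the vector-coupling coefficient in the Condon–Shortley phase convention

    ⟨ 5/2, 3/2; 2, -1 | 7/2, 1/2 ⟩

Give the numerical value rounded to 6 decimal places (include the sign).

+0.619780

j₁+j₂−J=1  J+j₁−j₂=4  J−j₁+j₂=3  j₁+j₂+J+1=9
(j₁±m₁, j₂±m₂, J±M) = (4,1,1,3,4,3)
P² = 2304/35
sum k=0..1:
  [0] +1/12 = 1/12
  [1] −1/144 = -1/144
S = 11/144
C² = P²·S² = 121/315 ; C = +0.619780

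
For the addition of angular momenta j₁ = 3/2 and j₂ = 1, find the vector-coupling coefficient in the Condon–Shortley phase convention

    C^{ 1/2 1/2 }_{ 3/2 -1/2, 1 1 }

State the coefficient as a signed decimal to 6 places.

+0.408248  (= +√(1/6))

j₁+j₂−J=2  J+j₁−j₂=1  J−j₁+j₂=0  j₁+j₂+J+1=4
(j₁±m₁, j₂±m₂, J±M) = (1,2,2,0,1,0)
P² = 2/3
sum k=2..2:
  [2] +1/2 = 1/2
S = 1/2
C² = P²·S² = 1/6 ; C = +0.408248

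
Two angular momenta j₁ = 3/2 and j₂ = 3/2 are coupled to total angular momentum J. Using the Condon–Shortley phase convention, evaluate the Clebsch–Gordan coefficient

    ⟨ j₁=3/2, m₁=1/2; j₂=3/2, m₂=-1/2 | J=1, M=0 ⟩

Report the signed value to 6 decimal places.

√[3·2!1!1!/5! · 2!1!1!2!1!1!] = √(1/5)
  +(−1)^0/∏(0,2,1,1,0,0)! = 1/2  (running 1/2)
  +(−1)^1/∏(1,1,0,0,1,1)! = -1  (running -1/2)
⟨..|..⟩ = √(1/5)·(-1/2) = -0.223607

−√(1/20) ≈ -0.223607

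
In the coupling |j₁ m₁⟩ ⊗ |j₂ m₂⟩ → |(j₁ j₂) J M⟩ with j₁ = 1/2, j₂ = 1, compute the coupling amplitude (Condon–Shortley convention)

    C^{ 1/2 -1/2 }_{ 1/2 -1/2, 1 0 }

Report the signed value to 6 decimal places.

√[2·1!0!1!/3! · 0!1!1!1!0!1!] = √(1/3)
  +(−1)^1/∏(1,0,0,0,0,1)! = -1  (running -1)
⟨..|..⟩ = √(1/3)·(-1) = -0.577350

-0.577350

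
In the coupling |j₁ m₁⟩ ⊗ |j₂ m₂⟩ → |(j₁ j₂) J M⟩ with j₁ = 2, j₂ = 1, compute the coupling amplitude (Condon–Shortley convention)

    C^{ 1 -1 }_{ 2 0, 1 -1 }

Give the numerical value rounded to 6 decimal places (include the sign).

+√(1/10) ≈ +0.316228

triangle: 2!·2!·0!/5! = 4/120
(j±m)!: 2!·2!·0!·2!·0!·2! = 16
prefactor² = (2J+1)·Δ·N² = 8/5
  k=0: +1/(0!·2!·2!·0!·0!·0!) = 1/4
Σ = 1/4  ⇒  CG² = 8/5·1/4² = 1/10
CG = +√(1/10) = +0.316228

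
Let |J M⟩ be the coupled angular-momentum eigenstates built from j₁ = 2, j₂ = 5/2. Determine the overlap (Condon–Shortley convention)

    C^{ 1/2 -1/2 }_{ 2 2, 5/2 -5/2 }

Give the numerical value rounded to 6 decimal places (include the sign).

j₁+j₂−J=4  J+j₁−j₂=0  J−j₁+j₂=1  j₁+j₂+J+1=6
(j₁±m₁, j₂±m₂, J±M) = (4,0,0,5,0,1)
P² = 192
sum k=0..0:
  [0] +1/24 = 1/24
S = 1/24
C² = P²·S² = 1/3 ; C = +0.577350

+√(1/3) ≈ +0.577350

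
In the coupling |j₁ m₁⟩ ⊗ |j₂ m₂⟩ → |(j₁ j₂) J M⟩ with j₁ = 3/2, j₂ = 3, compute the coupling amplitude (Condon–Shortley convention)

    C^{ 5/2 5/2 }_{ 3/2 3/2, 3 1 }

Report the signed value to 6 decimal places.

+0.327327

√[6·2!1!4!/8! · 3!0!4!2!5!0!] = √(1728/7)
  +(−1)^0/∏(0,2,0,4,1,0)! = 1/48  (running 1/48)
⟨..|..⟩ = √(1728/7)·(1/48) = +0.327327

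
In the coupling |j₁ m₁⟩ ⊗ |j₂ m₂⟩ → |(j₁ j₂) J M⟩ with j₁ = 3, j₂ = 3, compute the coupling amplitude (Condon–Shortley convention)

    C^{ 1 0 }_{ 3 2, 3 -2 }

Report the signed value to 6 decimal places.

j₁+j₂−J=5  J+j₁−j₂=1  J−j₁+j₂=1  j₁+j₂+J+1=8
(j₁±m₁, j₂±m₂, J±M) = (5,1,1,5,1,1)
P² = 900/7
sum k=0..1:
  [0] +1/120 = 1/120
  [1] −1/24 = -1/24
S = -1/30
C² = P²·S² = 1/7 ; C = -0.377964

-0.377964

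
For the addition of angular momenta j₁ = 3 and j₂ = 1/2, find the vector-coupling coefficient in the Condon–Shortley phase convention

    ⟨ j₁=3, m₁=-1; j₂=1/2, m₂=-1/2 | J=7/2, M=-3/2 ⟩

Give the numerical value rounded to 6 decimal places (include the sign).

√[8·0!6!1!/8! · 2!4!0!1!2!5!] = √(11520/7)
  +(−1)^0/∏(0,0,4,0,2,1)! = 1/48  (running 1/48)
⟨..|..⟩ = √(11520/7)·(1/48) = +0.845154

+0.845154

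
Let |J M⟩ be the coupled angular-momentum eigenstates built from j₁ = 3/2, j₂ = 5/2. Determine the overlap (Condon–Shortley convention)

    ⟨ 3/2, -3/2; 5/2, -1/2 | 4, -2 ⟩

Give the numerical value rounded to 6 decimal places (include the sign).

+0.597614  (= +√(5/14))

√[9·0!3!5!/9! · 0!3!2!3!2!6!] = √(12960/7)
  +(−1)^0/∏(0,0,3,2,0,3)! = 1/72  (running 1/72)
⟨..|..⟩ = √(12960/7)·(1/72) = +0.597614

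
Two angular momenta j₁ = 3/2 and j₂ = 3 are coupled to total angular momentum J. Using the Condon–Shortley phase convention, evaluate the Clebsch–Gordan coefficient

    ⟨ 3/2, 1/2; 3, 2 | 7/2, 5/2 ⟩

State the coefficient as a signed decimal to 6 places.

−√(1/7) = -0.377964

√[8·1!2!5!/9! · 2!1!5!1!6!1!] = √(6400/7)
  +(−1)^0/∏(0,1,1,5,1,0)! = 1/120  (running 1/120)
  +(−1)^1/∏(1,0,0,4,2,1)! = -1/48  (running -1/80)
⟨..|..⟩ = √(6400/7)·(-1/80) = -0.377964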